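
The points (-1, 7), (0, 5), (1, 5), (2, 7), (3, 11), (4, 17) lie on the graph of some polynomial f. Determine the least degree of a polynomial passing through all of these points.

2

Forward differences of the values at s = -1, 0, 1, 2, 3, 4:
  f  : 7  5  5  7  11  17
  Δ  : -2  0  2  4  6
  Δ^2: 2  2  2  2
  Δ^3: 0  0  0
  Δ^4: 0  0
  Δ^5: 0
The second differences are constant (2) and nonzero, while all higher differences vanish, so the minimal degree is 2.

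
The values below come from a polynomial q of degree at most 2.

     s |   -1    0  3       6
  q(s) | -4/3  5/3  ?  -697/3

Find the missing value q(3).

-184/3

The 3 known points determine the degree-2 polynomial uniquely.
Write q(s) = as^2 + bs + c. Substituting each data point gives a linear system:
  a - b + c = -4/3
  c = 5/3
  36a + 6b + c = -697/3
Solving the system yields a = -6, b = -3, c = 5/3.
So q(s) = -6s^2 - 3s + 5/3.
Then q(3) = -184/3.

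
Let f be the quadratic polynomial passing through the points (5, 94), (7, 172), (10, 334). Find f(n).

f(n) = 3n^2 + 3n + 4

Using the Lagrange interpolation formula with nodes 5, 7, 10:
  L_0(n) = (n - 7)(n - 10) / 10
  L_1(n) = (n - 5)(n - 10) / -6
  L_2(n) = (n - 5)(n - 7) / 15
Then f(n) = 94·L_0(n) + 172·L_1(n) + 334·L_2(n).
Expanding and collecting terms gives f(n) = 3n^2 + 3n + 4.
Check: f(7) = 172. ✓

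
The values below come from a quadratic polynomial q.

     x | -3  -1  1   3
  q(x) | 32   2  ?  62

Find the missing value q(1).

On equispaced nodes a degree-2 polynomial has vanishing third forward difference, so
  - q(-3) + 3·q(-1) - 3·q(1) + q(3) = 0.
Substituting the known values and solving for q(1):
  -3·q(1) = -36
  q(1) = 12.

12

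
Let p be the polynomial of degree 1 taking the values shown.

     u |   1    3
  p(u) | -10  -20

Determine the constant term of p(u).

-5

Write p(u) = au + b. Substituting each data point gives a linear system:
  a + b = -10
  3a + b = -20
Solving the system yields a = -5, b = -5.
So p(u) = -5u - 5.
The constant term is -5.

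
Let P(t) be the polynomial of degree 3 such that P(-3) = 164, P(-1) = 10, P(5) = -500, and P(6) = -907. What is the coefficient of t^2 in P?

4

Write P(t) = at^3 + bt^2 + ct + d. Substituting each data point gives a linear system:
  -27a + 9b - 3c + d = 164
  -a + b - c + d = 10
  125a + 25b + 5c + d = -500
  216a + 36b + 6c + d = -907
Solving the system yields a = -5, b = 4, c = 4, d = 5.
So P(t) = -5t^3 + 4t^2 + 4t + 5.
The coefficient of t^2 is 4.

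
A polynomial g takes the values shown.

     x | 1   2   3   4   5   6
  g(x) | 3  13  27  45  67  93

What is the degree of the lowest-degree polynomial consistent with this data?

2

Forward differences of the values at x = 1, 2, 3, 4, 5, 6:
  g  : 3  13  27  45  67  93
  Δ  : 10  14  18  22  26
  Δ^2: 4  4  4  4
  Δ^3: 0  0  0
  Δ^4: 0  0
  Δ^5: 0
The second differences are constant (4) and nonzero, while all higher differences vanish, so the minimal degree is 2.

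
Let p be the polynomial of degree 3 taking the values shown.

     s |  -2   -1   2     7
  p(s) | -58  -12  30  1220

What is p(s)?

p(s) = 4s^3 - 4s^2 + 6s + 2

Write p(s) = as^3 + bs^2 + cs + d. Substituting each data point gives a linear system:
  -8a + 4b - 2c + d = -58
  -a + b - c + d = -12
  8a + 4b + 2c + d = 30
  343a + 49b + 7c + d = 1220
Solving the system yields a = 4, b = -4, c = 6, d = 2.
So p(s) = 4s^3 - 4s^2 + 6s + 2.
Check: p(-2) = -58. ✓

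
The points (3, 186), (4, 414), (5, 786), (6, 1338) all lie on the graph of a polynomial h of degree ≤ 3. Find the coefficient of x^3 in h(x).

Write h(x) = ax^3 + bx^2 + cx + d. Substituting each data point gives a linear system:
  27a + 9b + 3c + d = 186
  64a + 16b + 4c + d = 414
  125a + 25b + 5c + d = 786
  216a + 36b + 6c + d = 1338
Solving the system yields a = 6, b = 0, c = 6, d = 6.
So h(x) = 6x^3 + 6x + 6.
The leading coefficient is 6.

6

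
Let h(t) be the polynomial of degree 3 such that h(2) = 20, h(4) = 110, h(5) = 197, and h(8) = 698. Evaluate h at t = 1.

5

Using the Lagrange interpolation formula with nodes 2, 4, 5, 8:
  L_0(t) = (t - 4)(t - 5)(t - 8) / -36
  L_1(t) = (t - 2)(t - 5)(t - 8) / 8
  L_2(t) = (t - 2)(t - 4)(t - 8) / -9
  L_3(t) = (t - 2)(t - 4)(t - 5) / 72
Then h(t) = 20·L_0(t) + 110·L_1(t) + 197·L_2(t) + 698·L_3(t).
Expanding and collecting terms gives h(t) = t³ + 3t² - t + 2.
Evaluating at t = 1: h(1) = 5.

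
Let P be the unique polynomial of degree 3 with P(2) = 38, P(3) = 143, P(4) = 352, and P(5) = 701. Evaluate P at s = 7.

1963

Using the Lagrange interpolation formula with nodes 2, 3, 4, 5:
  L_0(s) = (s - 3)(s - 4)(s - 5) / -6
  L_1(s) = (s - 2)(s - 4)(s - 5) / 2
  L_2(s) = (s - 2)(s - 3)(s - 5) / -2
  L_3(s) = (s - 2)(s - 3)(s - 4) / 6
Then P(s) = 38·L_0(s) + 143·L_1(s) + 352·L_2(s) + 701·L_3(s).
Expanding and collecting terms gives P(s) = 6s³ - 2s² + s - 4.
Evaluating at s = 7: P(7) = 1963.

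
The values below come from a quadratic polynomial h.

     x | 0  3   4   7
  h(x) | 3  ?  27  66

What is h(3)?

18

The 3 known points determine the degree-2 polynomial uniquely.
Write h(x) = ax^2 + bx + c. Substituting each data point gives a linear system:
  c = 3
  16a + 4b + c = 27
  49a + 7b + c = 66
Solving the system yields a = 1, b = 2, c = 3.
So h(x) = x^2 + 2x + 3.
Then h(3) = 18.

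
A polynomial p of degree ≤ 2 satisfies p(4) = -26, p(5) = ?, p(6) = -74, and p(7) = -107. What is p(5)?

On equispaced nodes a degree-2 polynomial has vanishing third forward difference, so
  - p(4) + 3·p(5) - 3·p(6) + p(7) = 0.
Substituting the known values and solving for p(5):
  3·p(5) = -141
  p(5) = -47.

-47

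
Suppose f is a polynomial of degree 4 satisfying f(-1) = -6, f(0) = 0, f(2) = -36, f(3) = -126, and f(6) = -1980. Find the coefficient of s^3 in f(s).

4

Write f(s) = as^4 + bs^3 + cs^2 + ds + e. Substituting each data point gives a linear system:
  a - b + c - d + e = -6
  e = 0
  16a + 8b + 4c + 2d + e = -36
  81a + 27b + 9c + 3d + e = -126
  1296a + 216b + 36c + 6d + e = -1980
Solving the system yields a = -2, b = 4, c = -6, d = -6, e = 0.
So f(s) = -2s^4 + 4s^3 - 6s^2 - 6s.
The coefficient of s^3 is 4.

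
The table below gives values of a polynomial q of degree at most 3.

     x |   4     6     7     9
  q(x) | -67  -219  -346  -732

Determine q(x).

q(x) = -x^3 - 3

Using the Lagrange interpolation formula with nodes 4, 6, 7, 9:
  L_0(x) = (x - 6)(x - 7)(x - 9) / -30
  L_1(x) = (x - 4)(x - 7)(x - 9) / 6
  L_2(x) = (x - 4)(x - 6)(x - 9) / -6
  L_3(x) = (x - 4)(x - 6)(x - 7) / 30
Then q(x) = -67·L_0(x) - 219·L_1(x) - 346·L_2(x) - 732·L_3(x).
Expanding and collecting terms gives q(x) = -x^3 - 3.
Check: q(7) = -346. ✓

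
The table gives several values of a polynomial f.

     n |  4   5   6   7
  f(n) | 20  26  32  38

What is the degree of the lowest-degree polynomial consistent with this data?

Forward differences of the values at n = 4, 5, 6, 7:
  f  : 20  26  32  38
  Δ  : 6  6  6
  Δ^2: 0  0
  Δ^3: 0
The first differences are constant (6) and nonzero, while all higher differences vanish, so the minimal degree is 1.

1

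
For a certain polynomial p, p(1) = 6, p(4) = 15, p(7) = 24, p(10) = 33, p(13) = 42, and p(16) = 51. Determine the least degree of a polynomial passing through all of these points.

Forward differences of the values at n = 1, 4, 7, 10, 13, 16:
  p  : 6  15  24  33  42  51
  Δ  : 9  9  9  9  9
  Δ^2: 0  0  0  0
  Δ^3: 0  0  0
  Δ^4: 0  0
  Δ^5: 0
The first differences are constant (9) and nonzero, while all higher differences vanish, so the minimal degree is 1.

1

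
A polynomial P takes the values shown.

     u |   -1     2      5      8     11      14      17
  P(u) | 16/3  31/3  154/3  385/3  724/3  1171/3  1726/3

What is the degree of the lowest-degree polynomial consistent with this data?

2

Forward differences of the values at u = -1, 2, 5, 8, 11, 14, 17:
  P  : 16/3  31/3  154/3  385/3  724/3  1171/3  1726/3
  Δ  : 5  41  77  113  149  185
  Δ^2: 36  36  36  36  36
  Δ^3: 0  0  0  0
  Δ^4: 0  0  0
  Δ^5: 0  0
  Δ^6: 0
The second differences are constant (36) and nonzero, while all higher differences vanish, so the minimal degree is 2.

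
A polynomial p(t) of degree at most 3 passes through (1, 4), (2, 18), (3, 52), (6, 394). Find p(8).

942

Using the Lagrange interpolation formula with nodes 1, 2, 3, 6:
  L_0(t) = (t - 2)(t - 3)(t - 6) / -10
  L_1(t) = (t - 1)(t - 3)(t - 6) / 4
  L_2(t) = (t - 1)(t - 2)(t - 6) / -6
  L_3(t) = (t - 1)(t - 2)(t - 3) / 60
Then p(t) = 4·L_0(t) + 18·L_1(t) + 52·L_2(t) + 394·L_3(t).
Expanding and collecting terms gives p(t) = 2t^3 - 2t^2 + 6t - 2.
Evaluating at t = 8: p(8) = 942.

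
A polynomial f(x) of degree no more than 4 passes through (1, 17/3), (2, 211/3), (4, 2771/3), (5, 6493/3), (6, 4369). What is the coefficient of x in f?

-4

Write f(x) = ax^4 + bx^3 + cx^2 + dx + e. Substituting each data point gives a linear system:
  a + b + c + d + e = 17/3
  16a + 8b + 4c + 2d + e = 211/3
  256a + 64b + 16c + 4d + e = 2771/3
  625a + 125b + 25c + 5d + e = 6493/3
  1296a + 216b + 36c + 6d + e = 4369
Solving the system yields a = 3, b = 5/3, c = 4, d = -4, e = 1.
So f(x) = 3x⁴ + (5/3)x³ + 4x² - 4x + 1.
The coefficient of x is -4.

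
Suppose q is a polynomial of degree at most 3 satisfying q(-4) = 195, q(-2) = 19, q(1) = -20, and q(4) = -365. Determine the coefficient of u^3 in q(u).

Write q(u) = au^3 + bu^2 + cu + d. Substituting each data point gives a linear system:
  -64a + 16b - 4c + d = 195
  -8a + 4b - 2c + d = 19
  a + b + c + d = -20
  64a + 16b + 4c + d = -365
Solving the system yields a = -4, b = -5, c = -6, d = -5.
So q(u) = -4u³ - 5u² - 6u - 5.
The leading coefficient is -4.

-4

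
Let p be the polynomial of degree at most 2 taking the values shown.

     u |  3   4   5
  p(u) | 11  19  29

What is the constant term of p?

-1

Write p(u) = au^2 + bu + c. Substituting each data point gives a linear system:
  9a + 3b + c = 11
  16a + 4b + c = 19
  25a + 5b + c = 29
Solving the system yields a = 1, b = 1, c = -1.
So p(u) = u^2 + u - 1.
The constant term is -1.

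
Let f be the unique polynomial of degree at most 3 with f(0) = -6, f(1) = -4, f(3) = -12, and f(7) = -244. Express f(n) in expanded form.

Write f(n) = an^3 + bn^2 + cn + d. Substituting each data point gives a linear system:
  d = -6
  a + b + c + d = -4
  27a + 9b + 3c + d = -12
  343a + 49b + 7c + d = -244
Solving the system yields a = -1, b = 2, c = 1, d = -6.
So f(n) = -n³ + 2n² + n - 6.
Check: f(1) = -4. ✓

f(n) = -n^3 + 2n^2 + n - 6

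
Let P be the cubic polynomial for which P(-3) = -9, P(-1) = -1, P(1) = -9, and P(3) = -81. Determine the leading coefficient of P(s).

-1

Write P(s) = as^3 + bs^2 + cs + d. Substituting each data point gives a linear system:
  -27a + 9b - 3c + d = -9
  -a + b - c + d = -1
  a + b + c + d = -9
  27a + 9b + 3c + d = -81
Solving the system yields a = -1, b = -5, c = -3, d = 0.
So P(s) = -s³ - 5s² - 3s.
The leading coefficient is -1.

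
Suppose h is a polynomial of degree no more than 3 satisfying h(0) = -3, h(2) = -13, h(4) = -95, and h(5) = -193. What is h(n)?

h(n) = -2n^3 + 3n^2 - 3n - 3

Using the Lagrange interpolation formula with nodes 0, 2, 4, 5:
  L_0(n) = (n - 2)(n - 4)(n - 5) / -40
  L_1(n) = n(n - 4)(n - 5) / 12
  L_2(n) = n(n - 2)(n - 5) / -8
  L_3(n) = n(n - 2)(n - 4) / 15
Then h(n) = -3·L_0(n) - 13·L_1(n) - 95·L_2(n) - 193·L_3(n).
Expanding and collecting terms gives h(n) = -2n^3 + 3n^2 - 3n - 3.
Check: h(0) = -3. ✓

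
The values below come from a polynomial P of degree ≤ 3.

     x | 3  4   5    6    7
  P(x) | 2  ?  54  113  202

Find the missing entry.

On equispaced nodes a degree-3 polynomial has vanishing fourth forward difference, so
  P(3) - 4·P(4) + 6·P(5) - 4·P(6) + P(7) = 0.
Substituting the known values and solving for P(4):
  -4·P(4) = -76
  P(4) = 19.

19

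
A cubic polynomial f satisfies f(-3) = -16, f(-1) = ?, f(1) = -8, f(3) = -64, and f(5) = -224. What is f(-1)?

The 4 known points determine the degree-3 polynomial uniquely.
Write f(n) = an^3 + bn^2 + cn + d. Substituting each data point gives a linear system:
  -27a + 9b - 3c + d = -16
  a + b + c + d = -8
  27a + 9b + 3c + d = -64
  125a + 25b + 5c + d = -224
Solving the system yields a = -1, b = -4, c = 1, d = -4.
So f(n) = -n³ - 4n² + n - 4.
Then f(-1) = -8.

-8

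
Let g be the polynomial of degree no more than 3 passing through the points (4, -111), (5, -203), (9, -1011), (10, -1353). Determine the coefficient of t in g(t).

5

Write g(t) = at^3 + bt^2 + ct + d. Substituting each data point gives a linear system:
  64a + 16b + 4c + d = -111
  125a + 25b + 5c + d = -203
  729a + 81b + 9c + d = -1011
  1000a + 100b + 10c + d = -1353
Solving the system yields a = -1, b = -4, c = 5, d = -3.
So g(t) = -t³ - 4t² + 5t - 3.
The coefficient of t is 5.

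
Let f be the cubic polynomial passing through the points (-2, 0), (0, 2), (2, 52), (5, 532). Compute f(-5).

-228

Write f(x) = ax^3 + bx^2 + cx + d. Substituting each data point gives a linear system:
  -8a + 4b - 2c + d = 0
  d = 2
  8a + 4b + 2c + d = 52
  125a + 25b + 5c + d = 532
Solving the system yields a = 3, b = 6, c = 1, d = 2.
So f(x) = 3x^3 + 6x^2 + x + 2.
Then f(-5) = -228.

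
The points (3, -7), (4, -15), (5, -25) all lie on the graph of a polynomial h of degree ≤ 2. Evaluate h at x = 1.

3

Write h(x) = ax^2 + bx + c. Substituting each data point gives a linear system:
  9a + 3b + c = -7
  16a + 4b + c = -15
  25a + 5b + c = -25
Solving the system yields a = -1, b = -1, c = 5.
So h(x) = -x^2 - x + 5.
Then h(1) = 3.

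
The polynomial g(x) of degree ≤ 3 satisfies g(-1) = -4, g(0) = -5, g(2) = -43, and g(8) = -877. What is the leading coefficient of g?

-1

Write g(x) = ax^3 + bx^2 + cx + d. Substituting each data point gives a linear system:
  -a + b - c + d = -4
  d = -5
  8a + 4b + 2c + d = -43
  512a + 64b + 8c + d = -877
Solving the system yields a = -1, b = -5, c = -5, d = -5.
So g(x) = -x^3 - 5x^2 - 5x - 5.
The leading coefficient is -1.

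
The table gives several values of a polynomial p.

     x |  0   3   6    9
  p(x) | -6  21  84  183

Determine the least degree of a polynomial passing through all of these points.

Forward differences of the values at x = 0, 3, 6, 9:
  p  : -6  21  84  183
  Δ  : 27  63  99
  Δ^2: 36  36
  Δ^3: 0
The second differences are constant (36) and nonzero, while all higher differences vanish, so the minimal degree is 2.

2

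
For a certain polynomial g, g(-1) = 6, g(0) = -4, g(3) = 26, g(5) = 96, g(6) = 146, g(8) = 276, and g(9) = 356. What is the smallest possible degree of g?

Divided differences on the nodes -1, 0, 3, 5, 6, 8, 9:
  order 0: 6  -4  26  96  146  276  356
  order 1: -10  10  35  50  65  80
  order 2: 5  5  5  5  5
  order 3: 0  0  0  0
  order 4: 0  0  0
  order 5: 0  0
  order 6: 0
The order-2 divided differences are all 5 (nonzero) and every higher order vanishes, so the data lies on a polynomial of degree exactly 2.

2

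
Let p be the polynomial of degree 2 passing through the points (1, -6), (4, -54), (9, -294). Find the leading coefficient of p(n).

-4

Write p(n) = an^2 + bn + c. Substituting each data point gives a linear system:
  a + b + c = -6
  16a + 4b + c = -54
  81a + 9b + c = -294
Solving the system yields a = -4, b = 4, c = -6.
So p(n) = -4n^2 + 4n - 6.
The leading coefficient is -4.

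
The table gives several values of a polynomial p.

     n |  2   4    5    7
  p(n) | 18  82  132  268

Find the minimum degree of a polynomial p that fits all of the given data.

2

Divided differences on the nodes 2, 4, 5, 7:
  order 0: 18  82  132  268
  order 1: 32  50  68
  order 2: 6  6
  order 3: 0
The order-2 divided differences are all 6 (nonzero) and every higher order vanishes, so the data lies on a polynomial of degree exactly 2.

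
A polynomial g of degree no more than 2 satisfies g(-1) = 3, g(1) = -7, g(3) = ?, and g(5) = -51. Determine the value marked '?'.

On equispaced nodes a degree-2 polynomial has vanishing third forward difference, so
  - g(-1) + 3·g(1) - 3·g(3) + g(5) = 0.
Substituting the known values and solving for g(3):
  -3·g(3) = 75
  g(3) = -25.

-25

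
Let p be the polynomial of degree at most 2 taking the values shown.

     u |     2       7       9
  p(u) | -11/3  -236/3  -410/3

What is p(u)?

Using the Lagrange interpolation formula with nodes 2, 7, 9:
  L_0(u) = (u - 7)(u - 9) / 35
  L_1(u) = (u - 2)(u - 9) / -10
  L_2(u) = (u - 2)(u - 7) / 14
Then p(u) = -11/3·L_0(u) - 236/3·L_1(u) - 410/3·L_2(u).
Expanding and collecting terms gives p(u) = -2u^2 + 3u - 5/3.
Check: p(2) = -11/3. ✓

p(u) = -2u^2 + 3u - 5/3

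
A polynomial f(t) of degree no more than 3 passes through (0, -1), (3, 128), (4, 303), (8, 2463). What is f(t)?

f(t) = 5t^3 - 2t^2 + 4t - 1

Write f(t) = at^3 + bt^2 + ct + d. Substituting each data point gives a linear system:
  d = -1
  27a + 9b + 3c + d = 128
  64a + 16b + 4c + d = 303
  512a + 64b + 8c + d = 2463
Solving the system yields a = 5, b = -2, c = 4, d = -1.
So f(t) = 5t³ - 2t² + 4t - 1.
Check: f(3) = 128. ✓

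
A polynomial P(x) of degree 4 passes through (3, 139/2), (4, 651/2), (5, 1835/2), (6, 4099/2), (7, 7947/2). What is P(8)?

Write P(x) = ax^4 + bx^3 + cx^2 + dx + e. Substituting each data point gives a linear system:
  81a + 27b + 9c + 3d + e = 139/2
  256a + 64b + 16c + 4d + e = 651/2
  625a + 125b + 25c + 5d + e = 1835/2
  1296a + 216b + 36c + 6d + e = 4099/2
  2401a + 343b + 49c + 7d + e = 7947/2
Solving the system yields a = 2, b = -2, c = -2, d = -6, e = -5/2.
So P(x) = 2x^4 - 2x^3 - 2x^2 - 6x - 5/2.
Then P(8) = 13979/2.

13979/2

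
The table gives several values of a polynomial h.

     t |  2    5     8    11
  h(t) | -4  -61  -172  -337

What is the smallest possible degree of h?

Forward differences of the values at t = 2, 5, 8, 11:
  h  : -4  -61  -172  -337
  Δ  : -57  -111  -165
  Δ^2: -54  -54
  Δ^3: 0
The second differences are constant (-54) and nonzero, while all higher differences vanish, so the minimal degree is 2.

2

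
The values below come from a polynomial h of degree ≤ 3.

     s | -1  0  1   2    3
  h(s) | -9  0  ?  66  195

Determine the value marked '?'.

The 4 known points determine the degree-3 polynomial uniquely.
Write h(s) = as^3 + bs^2 + cs + d. Substituting each data point gives a linear system:
  -a + b - c + d = -9
  d = 0
  8a + 4b + 2c + d = 66
  27a + 9b + 3c + d = 195
Solving the system yields a = 6, b = 2, c = 5, d = 0.
So h(s) = 6s³ + 2s² + 5s.
Then h(1) = 13.

13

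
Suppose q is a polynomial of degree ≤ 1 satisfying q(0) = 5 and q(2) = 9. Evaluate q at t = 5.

Using the Lagrange interpolation formula with nodes 0, 2:
  L_0(t) = (t - 2) / -2
  L_1(t) = t / 2
Then q(t) = 5·L_0(t) + 9·L_1(t).
Expanding and collecting terms gives q(t) = 2t + 5.
Evaluating at t = 5: q(5) = 15.

15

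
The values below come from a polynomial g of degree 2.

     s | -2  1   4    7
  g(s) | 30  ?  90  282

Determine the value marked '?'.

6

On equispaced nodes a degree-2 polynomial has vanishing third forward difference, so
  - g(-2) + 3·g(1) - 3·g(4) + g(7) = 0.
Substituting the known values and solving for g(1):
  3·g(1) = 18
  g(1) = 6.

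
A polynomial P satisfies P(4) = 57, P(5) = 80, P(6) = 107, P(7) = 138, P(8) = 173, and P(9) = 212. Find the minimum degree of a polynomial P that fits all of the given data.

Forward differences of the values at s = 4, 5, 6, 7, 8, 9:
  P  : 57  80  107  138  173  212
  Δ  : 23  27  31  35  39
  Δ^2: 4  4  4  4
  Δ^3: 0  0  0
  Δ^4: 0  0
  Δ^5: 0
The second differences are constant (4) and nonzero, while all higher differences vanish, so the minimal degree is 2.

2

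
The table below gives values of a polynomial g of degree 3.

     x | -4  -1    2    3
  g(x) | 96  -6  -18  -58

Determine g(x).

Using the Lagrange interpolation formula with nodes -4, -1, 2, 3:
  L_0(x) = (x + 1)(x - 2)(x - 3) / -126
  L_1(x) = (x + 4)(x - 2)(x - 3) / 36
  L_2(x) = (x + 4)(x + 1)(x - 3) / -18
  L_3(x) = (x + 4)(x + 1)(x - 2) / 28
Then g(x) = 96·L_0(x) - 6·L_1(x) - 18·L_2(x) - 58·L_3(x).
Expanding and collecting terms gives g(x) = -2x³ - x² + 3x - 4.
Check: g(-4) = 96. ✓

g(x) = -2x^3 - x^2 + 3x - 4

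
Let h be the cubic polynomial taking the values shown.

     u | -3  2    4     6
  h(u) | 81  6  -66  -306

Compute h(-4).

174

Using the Lagrange interpolation formula with nodes -3, 2, 4, 6:
  L_0(u) = (u - 2)(u - 4)(u - 6) / -315
  L_1(u) = (u + 3)(u - 4)(u - 6) / 40
  L_2(u) = (u + 3)(u - 2)(u - 6) / -28
  L_3(u) = (u + 3)(u - 2)(u - 4) / 72
Then h(u) = 81·L_0(u) + 6·L_1(u) - 66·L_2(u) - 306·L_3(u).
Expanding and collecting terms gives h(u) = -2u^3 + 3u^2 + 2u + 6.
Evaluating at u = -4: h(-4) = 174.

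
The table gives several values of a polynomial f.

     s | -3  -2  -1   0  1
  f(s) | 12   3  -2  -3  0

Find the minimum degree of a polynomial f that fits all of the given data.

2

Forward differences of the values at s = -3, -2, -1, 0, 1:
  f  : 12  3  -2  -3  0
  Δ  : -9  -5  -1  3
  Δ^2: 4  4  4
  Δ^3: 0  0
  Δ^4: 0
The second differences are constant (4) and nonzero, while all higher differences vanish, so the minimal degree is 2.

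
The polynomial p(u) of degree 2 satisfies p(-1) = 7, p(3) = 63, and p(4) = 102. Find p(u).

Write p(u) = au^2 + bu + c. Substituting each data point gives a linear system:
  a - b + c = 7
  9a + 3b + c = 63
  16a + 4b + c = 102
Solving the system yields a = 5, b = 4, c = 6.
So p(u) = 5u^2 + 4u + 6.
Check: p(-1) = 7. ✓

p(u) = 5u^2 + 4u + 6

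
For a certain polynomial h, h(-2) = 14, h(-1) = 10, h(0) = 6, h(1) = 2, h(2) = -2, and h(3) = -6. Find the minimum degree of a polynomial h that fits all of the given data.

Forward differences of the values at t = -2, -1, 0, 1, 2, 3:
  h  : 14  10  6  2  -2  -6
  Δ  : -4  -4  -4  -4  -4
  Δ^2: 0  0  0  0
  Δ^3: 0  0  0
  Δ^4: 0  0
  Δ^5: 0
The first differences are constant (-4) and nonzero, while all higher differences vanish, so the minimal degree is 1.

1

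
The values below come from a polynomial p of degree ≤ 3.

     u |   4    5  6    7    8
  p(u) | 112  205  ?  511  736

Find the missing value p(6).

336

The 4 known points determine the degree-3 polynomial uniquely.
Write p(u) = au^3 + bu^2 + cu + d. Substituting each data point gives a linear system:
  64a + 16b + 4c + d = 112
  125a + 25b + 5c + d = 205
  343a + 49b + 7c + d = 511
  512a + 64b + 8c + d = 736
Solving the system yields a = 1, b = 4, c = -4, d = 0.
So p(u) = u^3 + 4u^2 - 4u.
Then p(6) = 336.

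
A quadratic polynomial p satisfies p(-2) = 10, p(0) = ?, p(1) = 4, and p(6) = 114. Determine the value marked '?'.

The 3 known points determine the degree-2 polynomial uniquely.
Write p(n) = an^2 + bn + c. Substituting each data point gives a linear system:
  4a - 2b + c = 10
  a + b + c = 4
  36a + 6b + c = 114
Solving the system yields a = 3, b = 1, c = 0.
So p(n) = 3n^2 + n.
Then p(0) = 0.

0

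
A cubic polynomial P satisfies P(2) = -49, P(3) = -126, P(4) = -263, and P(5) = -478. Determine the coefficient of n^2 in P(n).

-3

Write P(n) = an^3 + bn^2 + cn + d. Substituting each data point gives a linear system:
  8a + 4b + 2c + d = -49
  27a + 9b + 3c + d = -126
  64a + 16b + 4c + d = -263
  125a + 25b + 5c + d = -478
Solving the system yields a = -3, b = -3, c = -5, d = -3.
So P(n) = -3n^3 - 3n^2 - 5n - 3.
The coefficient of n^2 is -3.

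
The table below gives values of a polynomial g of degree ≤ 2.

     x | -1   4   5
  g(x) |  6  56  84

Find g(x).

Write g(x) = ax^2 + bx + c. Substituting each data point gives a linear system:
  a - b + c = 6
  16a + 4b + c = 56
  25a + 5b + c = 84
Solving the system yields a = 3, b = 1, c = 4.
So g(x) = 3x^2 + x + 4.
Check: g(5) = 84. ✓

g(x) = 3x^2 + x + 4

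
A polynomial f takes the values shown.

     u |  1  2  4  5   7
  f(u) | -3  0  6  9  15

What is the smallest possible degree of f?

Divided differences on the nodes 1, 2, 4, 5, 7:
  order 0: -3  0  6  9  15
  order 1: 3  3  3  3
  order 2: 0  0  0
  order 3: 0  0
  order 4: 0
The order-1 divided differences are all 3 (nonzero) and every higher order vanishes, so the data lies on a polynomial of degree exactly 1.

1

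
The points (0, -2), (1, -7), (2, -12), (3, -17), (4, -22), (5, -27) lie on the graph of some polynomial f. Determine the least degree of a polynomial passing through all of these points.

Forward differences of the values at u = 0, 1, 2, 3, 4, 5:
  f  : -2  -7  -12  -17  -22  -27
  Δ  : -5  -5  -5  -5  -5
  Δ^2: 0  0  0  0
  Δ^3: 0  0  0
  Δ^4: 0  0
  Δ^5: 0
The first differences are constant (-5) and nonzero, while all higher differences vanish, so the minimal degree is 1.

1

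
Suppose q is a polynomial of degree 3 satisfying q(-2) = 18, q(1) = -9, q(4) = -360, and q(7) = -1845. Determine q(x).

q(x) = -5x^3 - 3x^2 + 3x - 4

Write q(x) = ax^3 + bx^2 + cx + d. Substituting each data point gives a linear system:
  -8a + 4b - 2c + d = 18
  a + b + c + d = -9
  64a + 16b + 4c + d = -360
  343a + 49b + 7c + d = -1845
Solving the system yields a = -5, b = -3, c = 3, d = -4.
So q(x) = -5x^3 - 3x^2 + 3x - 4.
Check: q(1) = -9. ✓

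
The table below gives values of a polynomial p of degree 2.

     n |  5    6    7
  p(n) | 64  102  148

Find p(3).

12

Using the Lagrange interpolation formula with nodes 5, 6, 7:
  L_0(n) = (n - 6)(n - 7) / 2
  L_1(n) = (n - 5)(n - 7) / -1
  L_2(n) = (n - 5)(n - 6) / 2
Then p(n) = 64·L_0(n) + 102·L_1(n) + 148·L_2(n).
Expanding and collecting terms gives p(n) = 4n^2 - 6n - 6.
Evaluating at n = 3: p(3) = 12.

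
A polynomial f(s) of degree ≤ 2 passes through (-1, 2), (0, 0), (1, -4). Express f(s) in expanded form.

f(s) = -s^2 - 3s

Using the Lagrange interpolation formula with nodes -1, 0, 1:
  L_0(s) = s(s - 1) / 2
  L_1(s) = (s + 1)(s - 1) / -1
  L_2(s) = (s + 1)s / 2
Then f(s) = 2·L_0(s) + 0·L_1(s) - 4·L_2(s).
Expanding and collecting terms gives f(s) = -s^2 - 3s.
Check: f(-1) = 2. ✓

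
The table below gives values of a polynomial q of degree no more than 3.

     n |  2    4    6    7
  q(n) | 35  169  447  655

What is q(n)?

q(n) = n^3 + 6n^2 + 3n - 3

Using the Lagrange interpolation formula with nodes 2, 4, 6, 7:
  L_0(n) = (n - 4)(n - 6)(n - 7) / -40
  L_1(n) = (n - 2)(n - 6)(n - 7) / 12
  L_2(n) = (n - 2)(n - 4)(n - 7) / -8
  L_3(n) = (n - 2)(n - 4)(n - 6) / 15
Then q(n) = 35·L_0(n) + 169·L_1(n) + 447·L_2(n) + 655·L_3(n).
Expanding and collecting terms gives q(n) = n^3 + 6n^2 + 3n - 3.
Check: q(6) = 447. ✓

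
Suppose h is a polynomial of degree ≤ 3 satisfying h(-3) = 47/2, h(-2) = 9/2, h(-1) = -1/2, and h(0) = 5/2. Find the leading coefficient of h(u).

-1

Write h(u) = au^3 + bu^2 + cu + d. Substituting each data point gives a linear system:
  -27a + 9b - 3c + d = 47/2
  -8a + 4b - 2c + d = 9/2
  -a + b - c + d = -1/2
  d = 5/2
Solving the system yields a = -1, b = 1, c = 5, d = 5/2.
So h(u) = -u^3 + u^2 + 5u + 5/2.
The leading coefficient is -1.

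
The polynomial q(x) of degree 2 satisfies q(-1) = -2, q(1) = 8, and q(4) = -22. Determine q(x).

Using the Lagrange interpolation formula with nodes -1, 1, 4:
  L_0(x) = (x - 1)(x - 4) / 10
  L_1(x) = (x + 1)(x - 4) / -6
  L_2(x) = (x + 1)(x - 1) / 15
Then q(x) = -2·L_0(x) + 8·L_1(x) - 22·L_2(x).
Expanding and collecting terms gives q(x) = -3x^2 + 5x + 6.
Check: q(4) = -22. ✓

q(x) = -3x^2 + 5x + 6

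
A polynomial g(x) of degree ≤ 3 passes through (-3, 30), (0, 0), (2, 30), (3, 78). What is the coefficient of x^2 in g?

6

Write g(x) = ax^3 + bx^2 + cx + d. Substituting each data point gives a linear system:
  -27a + 9b - 3c + d = 30
  d = 0
  8a + 4b + 2c + d = 30
  27a + 9b + 3c + d = 78
Solving the system yields a = 1, b = 6, c = -1, d = 0.
So g(x) = x^3 + 6x^2 - x.
The coefficient of x^2 is 6.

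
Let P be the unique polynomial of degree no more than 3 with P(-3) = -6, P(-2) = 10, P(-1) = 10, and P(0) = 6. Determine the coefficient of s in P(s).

-2

Write P(s) = as^3 + bs^2 + cs + d. Substituting each data point gives a linear system:
  -27a + 9b - 3c + d = -6
  -8a + 4b - 2c + d = 10
  -a + b - c + d = 10
  d = 6
Solving the system yields a = 2, b = 4, c = -2, d = 6.
So P(s) = 2s^3 + 4s^2 - 2s + 6.
The coefficient of s is -2.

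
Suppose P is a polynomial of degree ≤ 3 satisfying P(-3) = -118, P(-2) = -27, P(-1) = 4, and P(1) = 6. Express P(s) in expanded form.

Write P(s) = as^3 + bs^2 + cs + d. Substituting each data point gives a linear system:
  -27a + 9b - 3c + d = -118
  -8a + 4b - 2c + d = -27
  -a + b - c + d = 4
  a + b + c + d = 6
Solving the system yields a = 5, b = 0, c = -4, d = 5.
So P(s) = 5s^3 - 4s + 5.
Check: P(-2) = -27. ✓

P(s) = 5s^3 - 4s + 5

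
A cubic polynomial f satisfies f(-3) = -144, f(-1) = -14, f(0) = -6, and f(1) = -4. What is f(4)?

206

Write f(t) = at^3 + bt^2 + ct + d. Substituting each data point gives a linear system:
  -27a + 9b - 3c + d = -144
  -a + b - c + d = -14
  d = -6
  a + b + c + d = -4
Solving the system yields a = 4, b = -3, c = 1, d = -6.
So f(t) = 4t^3 - 3t^2 + t - 6.
Then f(4) = 206.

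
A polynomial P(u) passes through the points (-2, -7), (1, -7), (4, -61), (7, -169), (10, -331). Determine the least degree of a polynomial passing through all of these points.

2

Forward differences of the values at u = -2, 1, 4, 7, 10:
  P  : -7  -7  -61  -169  -331
  Δ  : 0  -54  -108  -162
  Δ^2: -54  -54  -54
  Δ^3: 0  0
  Δ^4: 0
The second differences are constant (-54) and nonzero, while all higher differences vanish, so the minimal degree is 2.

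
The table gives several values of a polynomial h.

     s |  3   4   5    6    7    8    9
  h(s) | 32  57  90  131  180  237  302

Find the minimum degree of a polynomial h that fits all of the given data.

2

Forward differences of the values at s = 3, 4, 5, 6, 7, 8, 9:
  h  : 32  57  90  131  180  237  302
  Δ  : 25  33  41  49  57  65
  Δ^2: 8  8  8  8  8
  Δ^3: 0  0  0  0
  Δ^4: 0  0  0
  Δ^5: 0  0
  Δ^6: 0
The second differences are constant (8) and nonzero, while all higher differences vanish, so the minimal degree is 2.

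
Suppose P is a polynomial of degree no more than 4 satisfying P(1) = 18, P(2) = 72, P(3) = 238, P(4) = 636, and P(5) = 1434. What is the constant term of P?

4

Write P(u) = au^4 + bu^3 + cu^2 + du + e. Substituting each data point gives a linear system:
  a + b + c + d + e = 18
  16a + 8b + 4c + 2d + e = 72
  81a + 27b + 9c + 3d + e = 238
  256a + 64b + 16c + 4d + e = 636
  625a + 125b + 25c + 5d + e = 1434
Solving the system yields a = 2, b = 0, c = 6, d = 6, e = 4.
So P(u) = 2u^4 + 6u^2 + 6u + 4.
The constant term is 4.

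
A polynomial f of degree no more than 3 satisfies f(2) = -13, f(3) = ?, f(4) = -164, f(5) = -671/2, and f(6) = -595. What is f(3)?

-125/2

The 4 known points determine the degree-3 polynomial uniquely.
Write f(s) = as^3 + bs^2 + cs + d. Substituting each data point gives a linear system:
  8a + 4b + 2c + d = -13
  64a + 16b + 4c + d = -164
  125a + 25b + 5c + d = -671/2
  216a + 36b + 6c + d = -595
Solving the system yields a = -3, b = 1, c = 5/2, d = 2.
So f(s) = -3s³ + s² + (5/2)s + 2.
Then f(3) = -125/2.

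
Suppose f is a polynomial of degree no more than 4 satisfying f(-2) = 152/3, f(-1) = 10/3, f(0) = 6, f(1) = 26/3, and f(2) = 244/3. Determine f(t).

Using the Lagrange interpolation formula with nodes -2, -1, 0, 1, 2:
  L_0(t) = (t + 1)t(t - 1)(t - 2) / 24
  L_1(t) = (t + 2)t(t - 1)(t - 2) / -6
  L_2(t) = (t + 2)(t + 1)(t - 1)(t - 2) / 4
  L_3(t) = (t + 2)(t + 1)t(t - 2) / -6
  L_4(t) = (t + 2)(t + 1)t(t - 1) / 24
Then f(t) = 152/3·L_0(t) + 10/3·L_1(t) + 6·L_2(t) + 26/3·L_3(t) + 244/3·L_4(t).
Expanding and collecting terms gives f(t) = 5t^4 + (5/3)t^3 - 5t^2 + t + 6.
Check: f(-2) = 152/3. ✓

f(t) = 5t^4 + (5/3)t^3 - 5t^2 + t + 6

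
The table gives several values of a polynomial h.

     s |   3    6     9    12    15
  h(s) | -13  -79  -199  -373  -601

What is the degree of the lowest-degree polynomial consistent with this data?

2

Forward differences of the values at s = 3, 6, 9, 12, 15:
  h  : -13  -79  -199  -373  -601
  Δ  : -66  -120  -174  -228
  Δ^2: -54  -54  -54
  Δ^3: 0  0
  Δ^4: 0
The second differences are constant (-54) and nonzero, while all higher differences vanish, so the minimal degree is 2.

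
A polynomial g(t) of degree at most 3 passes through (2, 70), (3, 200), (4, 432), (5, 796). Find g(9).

4172

Using the Lagrange interpolation formula with nodes 2, 3, 4, 5:
  L_0(t) = (t - 3)(t - 4)(t - 5) / -6
  L_1(t) = (t - 2)(t - 4)(t - 5) / 2
  L_2(t) = (t - 2)(t - 3)(t - 5) / -2
  L_3(t) = (t - 2)(t - 3)(t - 4) / 6
Then g(t) = 70·L_0(t) + 200·L_1(t) + 432·L_2(t) + 796·L_3(t).
Expanding and collecting terms gives g(t) = 5t^3 + 6t^2 + 5t - 4.
Evaluating at t = 9: g(9) = 4172.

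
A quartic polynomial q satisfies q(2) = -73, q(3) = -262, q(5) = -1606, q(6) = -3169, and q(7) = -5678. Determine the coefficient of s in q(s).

-6

Write q(s) = as^4 + bs^3 + cs^2 + ds + e. Substituting each data point gives a linear system:
  16a + 8b + 4c + 2d + e = -73
  81a + 27b + 9c + 3d + e = -262
  625a + 125b + 25c + 5d + e = -1606
  1296a + 216b + 36c + 6d + e = -3169
  2401a + 343b + 49c + 7d + e = -5678
Solving the system yields a = -2, b = -2, c = -3, d = -6, e = -1.
So q(s) = -2s^4 - 2s^3 - 3s^2 - 6s - 1.
The coefficient of s is -6.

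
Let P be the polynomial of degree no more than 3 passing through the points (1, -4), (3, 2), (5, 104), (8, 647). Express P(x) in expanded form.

P(x) = 2x^3 - 6x^2 + x - 1

Using the Lagrange interpolation formula with nodes 1, 3, 5, 8:
  L_0(x) = (x - 3)(x - 5)(x - 8) / -56
  L_1(x) = (x - 1)(x - 5)(x - 8) / 20
  L_2(x) = (x - 1)(x - 3)(x - 8) / -24
  L_3(x) = (x - 1)(x - 3)(x - 5) / 105
Then P(x) = -4·L_0(x) + 2·L_1(x) + 104·L_2(x) + 647·L_3(x).
Expanding and collecting terms gives P(x) = 2x^3 - 6x^2 + x - 1.
Check: P(5) = 104. ✓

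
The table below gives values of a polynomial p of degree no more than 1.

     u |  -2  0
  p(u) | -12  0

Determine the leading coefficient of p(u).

Write p(u) = au + b. Substituting each data point gives a linear system:
  -2a + b = -12
  b = 0
Solving the system yields a = 6, b = 0.
So p(u) = 6u.
The leading coefficient is 6.

6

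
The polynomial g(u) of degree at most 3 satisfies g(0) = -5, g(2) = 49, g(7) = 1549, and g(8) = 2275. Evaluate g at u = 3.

145

Using the Lagrange interpolation formula with nodes 0, 2, 7, 8:
  L_0(u) = (u - 2)(u - 7)(u - 8) / -112
  L_1(u) = u(u - 7)(u - 8) / 60
  L_2(u) = u(u - 2)(u - 8) / -35
  L_3(u) = u(u - 2)(u - 7) / 48
Then g(u) = -5·L_0(u) + 49·L_1(u) + 1549·L_2(u) + 2275·L_3(u).
Expanding and collecting terms gives g(u) = 4u^3 + 3u^2 + 5u - 5.
Evaluating at u = 3: g(3) = 145.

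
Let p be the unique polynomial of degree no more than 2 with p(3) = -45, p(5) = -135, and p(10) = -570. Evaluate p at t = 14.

Using the Lagrange interpolation formula with nodes 3, 5, 10:
  L_0(t) = (t - 5)(t - 10) / 14
  L_1(t) = (t - 3)(t - 10) / -10
  L_2(t) = (t - 3)(t - 5) / 35
Then p(t) = -45·L_0(t) - 135·L_1(t) - 570·L_2(t).
Expanding and collecting terms gives p(t) = -6t² + 3t.
Evaluating at t = 14: p(14) = -1134.

-1134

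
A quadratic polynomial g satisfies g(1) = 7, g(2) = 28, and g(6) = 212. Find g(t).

g(t) = 5t^2 + 6t - 4

Write g(t) = at^2 + bt + c. Substituting each data point gives a linear system:
  a + b + c = 7
  4a + 2b + c = 28
  36a + 6b + c = 212
Solving the system yields a = 5, b = 6, c = -4.
So g(t) = 5t^2 + 6t - 4.
Check: g(6) = 212. ✓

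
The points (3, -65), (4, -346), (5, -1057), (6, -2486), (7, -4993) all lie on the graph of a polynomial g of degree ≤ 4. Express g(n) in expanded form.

Using the Lagrange interpolation formula with nodes 3, 4, 5, 6, 7:
  L_0(n) = (n - 4)(n - 5)(n - 6)(n - 7) / 24
  L_1(n) = (n - 3)(n - 5)(n - 6)(n - 7) / -6
  L_2(n) = (n - 3)(n - 4)(n - 6)(n - 7) / 4
  L_3(n) = (n - 3)(n - 4)(n - 5)(n - 7) / -6
  L_4(n) = (n - 3)(n - 4)(n - 5)(n - 6) / 24
Then g(n) = -65·L_0(n) - 346·L_1(n) - 1057·L_2(n) - 2486·L_3(n) - 4993·L_4(n).
Expanding and collecting terms gives g(n) = -3n⁴ + 6n³ + 4n² - 6n - 2.
Check: g(7) = -4993. ✓

g(n) = -3n^4 + 6n^3 + 4n^2 - 6n - 2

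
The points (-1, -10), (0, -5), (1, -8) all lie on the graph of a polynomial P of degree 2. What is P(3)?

-38

Write P(u) = au^2 + bu + c. Substituting each data point gives a linear system:
  a - b + c = -10
  c = -5
  a + b + c = -8
Solving the system yields a = -4, b = 1, c = -5.
So P(u) = -4u^2 + u - 5.
Then P(3) = -38.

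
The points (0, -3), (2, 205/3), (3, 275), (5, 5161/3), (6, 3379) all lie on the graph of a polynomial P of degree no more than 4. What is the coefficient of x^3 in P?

3

Write P(x) = ax^4 + bx^3 + cx^2 + dx + e. Substituting each data point gives a linear system:
  e = -3
  16a + 8b + 4c + 2d + e = 205/3
  81a + 27b + 9c + 3d + e = 275
  625a + 125b + 25c + 5d + e = 5161/3
  1296a + 216b + 36c + 6d + e = 3379
Solving the system yields a = 2, b = 3, c = 4, d = -1/3, e = -3.
So P(x) = 2x⁴ + 3x³ + 4x² - (1/3)x - 3.
The coefficient of x^3 is 3.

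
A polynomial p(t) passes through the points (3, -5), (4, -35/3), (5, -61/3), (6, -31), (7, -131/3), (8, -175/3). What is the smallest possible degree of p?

2

Forward differences of the values at t = 3, 4, 5, 6, 7, 8:
  p  : -5  -35/3  -61/3  -31  -131/3  -175/3
  Δ  : -20/3  -26/3  -32/3  -38/3  -44/3
  Δ^2: -2  -2  -2  -2
  Δ^3: 0  0  0
  Δ^4: 0  0
  Δ^5: 0
The second differences are constant (-2) and nonzero, while all higher differences vanish, so the minimal degree is 2.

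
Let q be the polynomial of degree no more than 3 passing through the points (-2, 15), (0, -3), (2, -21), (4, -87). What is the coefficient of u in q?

-5

Write q(u) = au^3 + bu^2 + cu + d. Substituting each data point gives a linear system:
  -8a + 4b - 2c + d = 15
  d = -3
  8a + 4b + 2c + d = -21
  64a + 16b + 4c + d = -87
Solving the system yields a = -1, b = 0, c = -5, d = -3.
So q(u) = -u^3 - 5u - 3.
The coefficient of u is -5.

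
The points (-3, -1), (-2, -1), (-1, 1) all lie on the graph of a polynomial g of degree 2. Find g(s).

Write g(s) = as^2 + bs + c. Substituting each data point gives a linear system:
  9a - 3b + c = -1
  4a - 2b + c = -1
  a - b + c = 1
Solving the system yields a = 1, b = 5, c = 5.
So g(s) = s² + 5s + 5.
Check: g(-1) = 1. ✓

g(s) = s^2 + 5s + 5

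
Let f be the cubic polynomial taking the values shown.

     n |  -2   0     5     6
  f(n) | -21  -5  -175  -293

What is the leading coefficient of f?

Write f(n) = an^3 + bn^2 + cn + d. Substituting each data point gives a linear system:
  -8a + 4b - 2c + d = -21
  d = -5
  125a + 25b + 5c + d = -175
  216a + 36b + 6c + d = -293
Solving the system yields a = -1, b = -3, c = 6, d = -5.
So f(n) = -n³ - 3n² + 6n - 5.
The leading coefficient is -1.

-1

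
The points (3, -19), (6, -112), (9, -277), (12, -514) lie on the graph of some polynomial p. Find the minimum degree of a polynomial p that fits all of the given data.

2

Forward differences of the values at n = 3, 6, 9, 12:
  p  : -19  -112  -277  -514
  Δ  : -93  -165  -237
  Δ^2: -72  -72
  Δ^3: 0
The second differences are constant (-72) and nonzero, while all higher differences vanish, so the minimal degree is 2.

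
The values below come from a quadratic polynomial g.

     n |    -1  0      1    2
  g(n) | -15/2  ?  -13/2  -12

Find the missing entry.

-5

The 3 known points determine the degree-2 polynomial uniquely.
Write g(n) = an^2 + bn + c. Substituting each data point gives a linear system:
  a - b + c = -15/2
  a + b + c = -13/2
  4a + 2b + c = -12
Solving the system yields a = -2, b = 1/2, c = -5.
So g(n) = -2n^2 + (1/2)n - 5.
Then g(0) = -5.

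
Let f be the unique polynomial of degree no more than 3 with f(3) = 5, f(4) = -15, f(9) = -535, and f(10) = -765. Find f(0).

Write f(t) = at^3 + bt^2 + ct + d. Substituting each data point gives a linear system:
  27a + 9b + 3c + d = 5
  64a + 16b + 4c + d = -15
  729a + 81b + 9c + d = -535
  1000a + 100b + 10c + d = -765
Solving the system yields a = -1, b = 2, c = 3, d = 5.
So f(t) = -t³ + 2t² + 3t + 5.
Then f(0) = 5.

5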